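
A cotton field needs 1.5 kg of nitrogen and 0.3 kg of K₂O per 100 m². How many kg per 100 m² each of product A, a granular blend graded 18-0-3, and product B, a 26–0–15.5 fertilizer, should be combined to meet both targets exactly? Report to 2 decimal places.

7.69 kg product A, 0.45 kg product B

With a, b = kg per 100 m² of product A and product B:
N: 0.18·a + 0.26·b = 1.5
K₂O: 0.03·a + 0.155·b = 0.3
Solving simultaneously: a = 7.68657, b = 0.447761.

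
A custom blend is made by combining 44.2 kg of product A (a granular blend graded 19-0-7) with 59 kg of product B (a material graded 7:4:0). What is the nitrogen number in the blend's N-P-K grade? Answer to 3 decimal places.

12.140% N

Total mass = 44.2 + 59 = 103.2 kg.
N mass = 19%×44.2 + 7%×59 = 12.528 kg.
% N = 12.528 / 103.2 = 12.1395%.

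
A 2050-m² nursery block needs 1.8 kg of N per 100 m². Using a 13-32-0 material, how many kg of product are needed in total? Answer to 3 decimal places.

283.846 kg

Product per 100 m² = 1.8 / 13% = 13.8462 kg.
Total product = 13.8462 × 2050 / 100 = 283.8462 kg.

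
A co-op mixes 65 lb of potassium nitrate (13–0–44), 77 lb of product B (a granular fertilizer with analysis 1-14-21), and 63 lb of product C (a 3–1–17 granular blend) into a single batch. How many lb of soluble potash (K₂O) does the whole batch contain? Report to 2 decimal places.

55.48 lb K₂O

K₂O mass = 44%×65 + 21%×77 + 17%×63 = 55.48 lb.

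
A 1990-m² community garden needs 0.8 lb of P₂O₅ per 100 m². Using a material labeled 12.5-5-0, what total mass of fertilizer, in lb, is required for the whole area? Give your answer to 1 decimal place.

Product per 100 m² = 0.8 / 5% = 16 lb.
Total product = 16 × 1990 / 100 = 318.4 lb.

318.4 lb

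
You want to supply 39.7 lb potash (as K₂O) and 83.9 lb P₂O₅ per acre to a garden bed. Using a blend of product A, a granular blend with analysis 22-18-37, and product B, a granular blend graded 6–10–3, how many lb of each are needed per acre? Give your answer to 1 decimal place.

Per-acre balance (a = product A, b = product B):
K₂O: 0.37·a + 0.03·b = 39.7
P₂O₅: 0.18·a + 0.1·b = 83.9
Solving simultaneously: a = 45.981, b = 756.234.

46.0 lb product A, 756.2 lb product B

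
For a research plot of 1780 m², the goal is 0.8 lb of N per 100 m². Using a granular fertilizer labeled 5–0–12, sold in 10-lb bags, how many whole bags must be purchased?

Product per 100 m² = 0.8 / 5% = 16 lb.
Total product = 16 × 1780 / 100 = 284.8 lb.
Bags = ⌈284.8 / 10⌉ = 29.

29 bags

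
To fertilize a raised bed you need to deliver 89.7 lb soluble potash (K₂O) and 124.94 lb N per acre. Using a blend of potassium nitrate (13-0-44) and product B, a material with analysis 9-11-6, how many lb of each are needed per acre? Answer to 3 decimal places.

With a, b = lb per acre of potassium nitrate and product B:
K₂O: 0.44·a + 0.06·b = 89.7
N: 0.13·a + 0.09·b = 124.94
Eliminate b: (row1) − 0.06/0.09·(row2) → 0.353333·a = 6.40667, so a = 18.1321.
Then b = (124.94 − 0.13·18.1321) / 0.09 = 1362.0314.

18.132 lb potassium nitrate, 1362.031 lb product B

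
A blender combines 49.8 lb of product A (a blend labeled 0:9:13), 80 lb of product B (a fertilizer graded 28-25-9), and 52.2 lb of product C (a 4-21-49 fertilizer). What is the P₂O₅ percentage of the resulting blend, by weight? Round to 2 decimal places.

19.47% P₂O₅

Total mass = 49.8 + 80 + 52.2 = 182 lb.
P₂O₅ mass = 9%×49.8 + 25%×80 + 21%×52.2 = 35.444 lb.
% P₂O₅ = 35.444 / 182 = 19.4747%.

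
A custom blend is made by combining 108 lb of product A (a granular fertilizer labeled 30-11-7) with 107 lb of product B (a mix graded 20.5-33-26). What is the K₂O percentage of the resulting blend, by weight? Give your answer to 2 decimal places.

16.46% K₂O

Total mass = 108 + 107 = 215 lb.
K₂O mass = 7%×108 + 26%×107 = 35.38 lb.
% K₂O = 35.38 / 215 = 16.4558%.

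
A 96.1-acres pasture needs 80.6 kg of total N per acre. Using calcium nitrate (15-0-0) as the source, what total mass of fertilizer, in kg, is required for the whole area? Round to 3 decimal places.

Product per acre = 80.6 / 15% = 537.333 kg.
Total product = 537.333 × 96.1 = 51637.7333 kg.

51637.733 kg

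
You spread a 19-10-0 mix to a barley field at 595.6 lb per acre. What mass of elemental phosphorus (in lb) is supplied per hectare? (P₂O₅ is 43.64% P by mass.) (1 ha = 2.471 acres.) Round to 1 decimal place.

64.2 lb P per hectare

P₂O₅ per acre = 595.6 × 10% = 59.56 lb.
Elemental P = 59.56 × 0.4364 = 25.992 lb per acre.
Convert to per hectare: 25.992 × 2.471 = 64.2262 lb.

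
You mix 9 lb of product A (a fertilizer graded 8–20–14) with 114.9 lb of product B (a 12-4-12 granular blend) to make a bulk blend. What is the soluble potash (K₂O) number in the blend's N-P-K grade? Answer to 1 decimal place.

12.1% K₂O

Total mass = 9 + 114.9 = 123.9 lb.
K₂O mass = 14%×9 + 12%×114.9 = 15.048 lb.
% K₂O = 15.048 / 123.9 = 12.1453%.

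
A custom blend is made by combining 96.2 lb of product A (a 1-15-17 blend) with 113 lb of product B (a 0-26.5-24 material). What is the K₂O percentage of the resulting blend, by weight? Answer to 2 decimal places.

20.78% K₂O

Total mass = 96.2 + 113 = 209.2 lb.
K₂O mass = 17%×96.2 + 24%×113 = 43.474 lb.
% K₂O = 43.474 / 209.2 = 20.7811%.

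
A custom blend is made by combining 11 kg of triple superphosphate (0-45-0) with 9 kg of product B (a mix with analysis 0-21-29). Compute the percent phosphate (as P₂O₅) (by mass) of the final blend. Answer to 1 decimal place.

Total mass = 11 + 9 = 20 kg.
P₂O₅ mass = 45%×11 + 21%×9 = 6.84 kg.
% P₂O₅ = 6.84 / 20 = 34.2%.

34.2% P₂O₅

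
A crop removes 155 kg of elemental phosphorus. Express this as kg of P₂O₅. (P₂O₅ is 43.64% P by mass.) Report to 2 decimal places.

P₂O₅ = 155 / 0.4364 = 355.179 kg.

355.18 kg P₂O₅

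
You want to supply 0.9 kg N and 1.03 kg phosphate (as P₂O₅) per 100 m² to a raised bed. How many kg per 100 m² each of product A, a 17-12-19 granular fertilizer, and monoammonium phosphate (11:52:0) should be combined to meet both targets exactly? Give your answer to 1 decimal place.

4.7 kg product A, 0.9 kg monoammonium phosphate

Per-100 m² balance (a = product A, b = monoammonium phosphate):
N: 0.17·a + 0.11·b = 0.9
P₂O₅: 0.12·a + 0.52·b = 1.03
From row1: a = (0.9 − 0.11·b) / 0.17.
Into row2: 0.12·(0.9 − 0.11·b)/0.17 + 0.52·b = 1.03 → b = 0.892287, a = 4.71676.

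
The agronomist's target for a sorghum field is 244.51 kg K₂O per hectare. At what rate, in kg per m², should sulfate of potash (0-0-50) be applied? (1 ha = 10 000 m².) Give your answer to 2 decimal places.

0.05 kg of product per sq m

Product per hectare = 244.51 / 50% = 489.02 kg.
Convert to per m²: 489.02 × 0.0001 = 0.048902 kg.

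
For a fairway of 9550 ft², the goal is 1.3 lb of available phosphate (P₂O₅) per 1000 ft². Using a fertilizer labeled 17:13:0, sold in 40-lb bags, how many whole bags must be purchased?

3 bags

Product per 1000 ft² = 1.3 / 13% = 10 lb.
Total product = 10 × 9550 / 1000 = 95.5 lb.
Bags = ⌈95.5 / 40⌉ = 3.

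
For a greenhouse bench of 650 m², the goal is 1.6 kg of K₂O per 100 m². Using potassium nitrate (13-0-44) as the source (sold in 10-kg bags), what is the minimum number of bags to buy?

3 bags

Product per 100 m² = 1.6 / 44% = 3.63636 kg.
Total product = 3.63636 × 650 / 100 = 23.6364 kg.
Bags = ⌈23.6364 / 10⌉ = 3.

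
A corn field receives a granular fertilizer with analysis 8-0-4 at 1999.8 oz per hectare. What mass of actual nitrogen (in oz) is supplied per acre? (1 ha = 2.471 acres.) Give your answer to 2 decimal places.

nitrogen per hectare = 1999.8 × 8% = 159.984 oz.
Convert to per acre: 159.984 × 0.404694 = 64.7446 oz.

64.74 oz N per acre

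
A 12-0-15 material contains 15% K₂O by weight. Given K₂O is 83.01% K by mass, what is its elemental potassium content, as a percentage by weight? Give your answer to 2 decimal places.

%K = 15 × 0.8301 = 12.4515%.

12.45% K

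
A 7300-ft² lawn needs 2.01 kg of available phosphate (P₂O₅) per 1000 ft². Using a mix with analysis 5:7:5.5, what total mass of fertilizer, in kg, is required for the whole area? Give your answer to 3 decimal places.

209.614 kg

Product per 1000 ft² = 2.01 / 7% = 28.7143 kg.
Total product = 28.7143 × 7300 / 1000 = 209.6143 kg.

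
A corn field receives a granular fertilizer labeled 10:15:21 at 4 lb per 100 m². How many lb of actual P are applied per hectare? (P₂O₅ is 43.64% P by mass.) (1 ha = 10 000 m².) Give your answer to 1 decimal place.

26.2 lb P per hectare

P₂O₅ per 100 m² = 4 × 15% = 0.6 lb.
Elemental P = 0.6 × 0.4364 = 0.26184 lb per 100 m².
Convert to per hectare: 0.26184 × 100 = 26.184 lb.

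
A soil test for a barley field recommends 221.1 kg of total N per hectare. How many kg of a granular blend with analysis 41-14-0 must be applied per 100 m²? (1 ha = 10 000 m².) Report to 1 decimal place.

5.4 kg of product per hundred sq m

Product per hectare = 221.1 / 41% = 539.268 kg.
Convert to per 100 m²: 539.268 × 0.01 = 5.39268 kg.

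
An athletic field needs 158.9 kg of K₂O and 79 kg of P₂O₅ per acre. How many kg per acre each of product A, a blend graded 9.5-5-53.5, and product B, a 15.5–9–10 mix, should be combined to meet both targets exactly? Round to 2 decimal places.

Let a = kg of product A, b = kg of product B (per acre).
K₂O: 0.535·a + 0.1·b = 158.9
P₂O₅: 0.05·a + 0.09·b = 79
Eliminate a: (row1) − 0.535/0.05·(row2) → -0.863·b = -686.4, so b = 795.365.
Back-substitute: a = (158.9 − 0.1·795.365) / 0.535 = 148.343.

148.34 kg product A, 795.37 kg product B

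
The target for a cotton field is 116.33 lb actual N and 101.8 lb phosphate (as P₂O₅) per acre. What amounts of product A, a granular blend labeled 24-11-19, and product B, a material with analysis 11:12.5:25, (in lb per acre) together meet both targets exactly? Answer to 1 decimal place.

Per-acre balance (a = product A, b = product B):
N: 0.24·a + 0.11·b = 116.33
P₂O₅: 0.11·a + 0.125·b = 101.8
Eliminate b: (row1) − 0.11/0.125·(row2) → 0.1432·a = 26.746, so a = 186.774.
Then b = (101.8 − 0.11·186.774) / 0.125 = 650.039.

186.8 lb product A, 650.0 lb product B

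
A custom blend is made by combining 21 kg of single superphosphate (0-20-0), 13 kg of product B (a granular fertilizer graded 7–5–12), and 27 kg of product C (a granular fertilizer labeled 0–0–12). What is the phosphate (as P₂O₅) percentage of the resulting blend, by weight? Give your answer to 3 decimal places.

7.951% P₂O₅

Total mass = 21 + 13 + 27 = 61 kg.
P₂O₅ mass = 20%×21 + 5%×13 + 0%×27 = 4.85 kg.
% P₂O₅ = 4.85 / 61 = 7.95082%.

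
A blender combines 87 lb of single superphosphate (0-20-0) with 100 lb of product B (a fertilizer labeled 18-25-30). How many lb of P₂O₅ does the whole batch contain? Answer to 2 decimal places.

42.40 lb P₂O₅

P₂O₅ mass = 20%×87 + 25%×100 = 42.4 lb.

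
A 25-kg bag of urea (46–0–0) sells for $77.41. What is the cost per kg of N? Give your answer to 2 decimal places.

$6.73 per kg N

N in bag = 25 × 46% = 11.5 kg.
Cost per kg N = $77.41 / 11.5 = $6.7313.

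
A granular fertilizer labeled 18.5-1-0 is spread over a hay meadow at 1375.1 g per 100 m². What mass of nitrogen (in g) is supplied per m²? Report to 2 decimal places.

2.54 g N per sq m

nitrogen per 100 m² = 1375.1 × 18.5% = 254.393 g.
Convert to per m²: 254.393 × 0.01 = 2.54393 g.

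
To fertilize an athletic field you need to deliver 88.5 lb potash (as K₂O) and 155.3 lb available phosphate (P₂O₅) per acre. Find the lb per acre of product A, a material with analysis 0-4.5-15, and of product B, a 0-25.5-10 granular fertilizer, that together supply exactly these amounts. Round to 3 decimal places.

208.519 lb product A, 572.222 lb product B

Per-acre balance (a = product A, b = product B):
K₂O: 0.15·a + 0.1·b = 88.5
P₂O₅: 0.045·a + 0.255·b = 155.3
Eliminate a: (row1) − 0.15/0.045·(row2) → -0.75·b = -429.167, so b = 572.2222.
Back-substitute: a = (88.5 − 0.1·572.2222) / 0.15 = 208.5185.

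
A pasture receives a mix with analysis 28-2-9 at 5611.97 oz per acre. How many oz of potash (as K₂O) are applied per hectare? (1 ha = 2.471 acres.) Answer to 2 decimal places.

K₂O per acre = 5611.97 × 9% = 505.077 oz.
Convert to per hectare: 505.077 × 2.471 = 1248.046 oz.

1248.05 oz K₂O per hectare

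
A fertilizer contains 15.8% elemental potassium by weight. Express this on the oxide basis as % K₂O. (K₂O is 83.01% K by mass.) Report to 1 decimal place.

19.0% K₂O

%K₂O = 15.8 / 0.8301 = 19.0339%.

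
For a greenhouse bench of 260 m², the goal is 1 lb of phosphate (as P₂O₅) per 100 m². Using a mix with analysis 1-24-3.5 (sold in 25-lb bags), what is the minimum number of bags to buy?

Product per 100 m² = 1 / 24% = 4.16667 lb.
Total product = 4.16667 × 260 / 100 = 10.8333 lb.
Bags = ⌈10.8333 / 25⌉ = 1.

1 bags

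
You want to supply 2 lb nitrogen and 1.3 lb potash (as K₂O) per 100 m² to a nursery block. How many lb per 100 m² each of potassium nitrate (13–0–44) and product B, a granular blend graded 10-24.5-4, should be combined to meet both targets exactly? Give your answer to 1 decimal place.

With a, b = lb per 100 m² of potassium nitrate and product B:
N: 0.13·a + 0.1·b = 2
K₂O: 0.44·a + 0.04·b = 1.3
Solving simultaneously: a = 1.28866, b = 18.3247.

1.3 lb potassium nitrate, 18.3 lb product B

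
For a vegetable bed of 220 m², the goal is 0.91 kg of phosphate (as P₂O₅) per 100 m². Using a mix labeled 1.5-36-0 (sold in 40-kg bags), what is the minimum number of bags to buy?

Product per 100 m² = 0.91 / 36% = 2.52778 kg.
Total product = 2.52778 × 220 / 100 = 5.56111 kg.
Bags = ⌈5.56111 / 40⌉ = 1.

1 bags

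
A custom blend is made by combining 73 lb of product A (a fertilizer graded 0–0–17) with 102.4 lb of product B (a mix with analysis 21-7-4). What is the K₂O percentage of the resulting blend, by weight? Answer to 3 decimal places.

Total mass = 73 + 102.4 = 175.4 lb.
K₂O mass = 17%×73 + 4%×102.4 = 16.506 lb.
% K₂O = 16.506 / 175.4 = 9.41049%.

9.410% K₂O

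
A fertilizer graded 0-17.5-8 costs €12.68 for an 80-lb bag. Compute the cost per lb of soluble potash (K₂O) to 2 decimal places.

€1.98 per lb K₂O

K₂O in bag = 80 × 8% = 6.4 lb.
Cost per lb K₂O = €12.68 / 6.4 = €1.9812.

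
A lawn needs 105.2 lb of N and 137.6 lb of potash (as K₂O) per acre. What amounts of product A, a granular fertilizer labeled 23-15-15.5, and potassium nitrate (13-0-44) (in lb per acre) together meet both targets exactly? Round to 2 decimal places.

350.40 lb product A, 189.29 lb potassium nitrate

With a, b = lb per acre of product A and potassium nitrate:
N: 0.23·a + 0.13·b = 105.2
K₂O: 0.155·a + 0.44·b = 137.6
Eliminate b: (row1) − 0.13/0.44·(row2) → 0.184205·a = 64.5455, so a = 350.401.
Then b = (137.6 − 0.155·350.401) / 0.44 = 189.291.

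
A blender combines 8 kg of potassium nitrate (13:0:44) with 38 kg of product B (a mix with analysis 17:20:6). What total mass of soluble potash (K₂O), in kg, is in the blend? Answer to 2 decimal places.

5.80 kg K₂O

K₂O mass = 44%×8 + 6%×38 = 5.8 kg.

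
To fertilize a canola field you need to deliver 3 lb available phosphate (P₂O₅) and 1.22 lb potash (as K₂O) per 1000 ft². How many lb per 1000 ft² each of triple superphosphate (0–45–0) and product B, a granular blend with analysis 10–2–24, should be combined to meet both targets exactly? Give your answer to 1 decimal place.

6.4 lb triple superphosphate, 5.1 lb product B

Let a = lb of triple superphosphate, b = lb of product B (per 1000 ft²).
P₂O₅: 0.45·a + 0.02·b = 3
K₂O: 0·a + 0.24·b = 1.22
Solving simultaneously: a = 6.44074, b = 5.08333.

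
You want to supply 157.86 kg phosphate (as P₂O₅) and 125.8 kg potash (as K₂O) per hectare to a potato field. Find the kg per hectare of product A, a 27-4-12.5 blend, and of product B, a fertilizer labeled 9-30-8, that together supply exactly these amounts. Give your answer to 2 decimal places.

732.10 kg product A, 428.59 kg product B

Let a = kg of product A, b = kg of product B (per hectare).
P₂O₅: 0.04·a + 0.3·b = 157.86
K₂O: 0.125·a + 0.08·b = 125.8
From row1: a = (157.86 − 0.3·b) / 0.04.
Into row2: 0.125·(157.86 − 0.3·b)/0.04 + 0.08·b = 125.8 → b = 428.586, a = 732.10496.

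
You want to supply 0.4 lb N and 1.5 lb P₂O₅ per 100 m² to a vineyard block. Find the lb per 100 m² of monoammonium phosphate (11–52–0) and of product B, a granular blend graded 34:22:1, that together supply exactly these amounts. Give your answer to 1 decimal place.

Let a = lb of monoammonium phosphate, b = lb of product B (per 100 m²).
N: 0.11·a + 0.34·b = 0.4
P₂O₅: 0.52·a + 0.22·b = 1.5
Eliminate b: (row1) − 0.34/0.22·(row2) → -0.693636·a = -1.91818, so a = 2.7654.
Then b = (1.5 − 0.52·2.7654) / 0.22 = 0.281782.

2.8 lb monoammonium phosphate, 0.3 lb product B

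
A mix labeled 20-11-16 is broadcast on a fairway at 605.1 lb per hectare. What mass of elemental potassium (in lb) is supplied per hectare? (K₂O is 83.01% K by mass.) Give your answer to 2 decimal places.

80.37 lb K per hectare

K₂O per hectare = 605.1 × 16% = 96.816 lb.
Elemental K = 96.816 × 0.8301 = 80.367 lb per hectare.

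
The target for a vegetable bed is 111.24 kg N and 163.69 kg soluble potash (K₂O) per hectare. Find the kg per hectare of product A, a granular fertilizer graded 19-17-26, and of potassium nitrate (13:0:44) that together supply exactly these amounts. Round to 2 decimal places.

Let a = kg of product A, b = kg of potassium nitrate (per hectare).
N: 0.19·a + 0.13·b = 111.24
K₂O: 0.26·a + 0.44·b = 163.69
From row1: a = (111.24 − 0.13·b) / 0.19.
Into row2: 0.26·(111.24 − 0.13·b)/0.19 + 0.44·b = 163.69 → b = 43.749, a = 555.5402.

555.54 kg product A, 43.75 kg potassium nitrate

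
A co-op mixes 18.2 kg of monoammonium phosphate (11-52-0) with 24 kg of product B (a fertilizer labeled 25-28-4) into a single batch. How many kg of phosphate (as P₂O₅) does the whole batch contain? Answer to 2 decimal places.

P₂O₅ mass = 52%×18.2 + 28%×24 = 16.184 kg.

16.18 kg P₂O₅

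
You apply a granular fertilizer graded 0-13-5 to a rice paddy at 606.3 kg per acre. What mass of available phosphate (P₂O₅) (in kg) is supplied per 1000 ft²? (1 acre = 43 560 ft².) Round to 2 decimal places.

1.81 kg P₂O₅ per thousand sq ft

P₂O₅ per acre = 606.3 × 13% = 78.819 kg.
Convert to per 1000 ft²: 78.819 × 0.0229568 = 1.80944 kg.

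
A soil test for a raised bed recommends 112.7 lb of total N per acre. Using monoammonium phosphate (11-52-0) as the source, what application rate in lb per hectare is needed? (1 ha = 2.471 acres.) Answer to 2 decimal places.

2531.65 lb of product per hectare

Product per acre = 112.7 / 11% = 1024.55 lb.
Convert to per hectare: 1024.55 × 2.471 = 2531.652 lb.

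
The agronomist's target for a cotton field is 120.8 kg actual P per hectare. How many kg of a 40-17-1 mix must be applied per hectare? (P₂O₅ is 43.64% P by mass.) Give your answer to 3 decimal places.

As P₂O₅: 120.8 / 0.4364 = 276.81 kg per hectare.
Product per hectare = 276.81 / 17% = 1628.2957 kg.

1628.296 kg of product per hectare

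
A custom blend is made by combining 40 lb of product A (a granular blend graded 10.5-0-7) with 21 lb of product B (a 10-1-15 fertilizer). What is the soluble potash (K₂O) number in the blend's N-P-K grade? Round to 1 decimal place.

Total mass = 40 + 21 = 61 lb.
K₂O mass = 7%×40 + 15%×21 = 5.95 lb.
% K₂O = 5.95 / 61 = 9.7541%.

9.8% K₂O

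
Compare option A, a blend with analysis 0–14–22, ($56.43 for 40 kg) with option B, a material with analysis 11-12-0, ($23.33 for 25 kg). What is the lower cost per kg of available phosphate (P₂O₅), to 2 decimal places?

$7.78 per kg P₂O₅ (option B)

option A: P₂O₅ per bag = 40 × 14% = 5.6 kg; cost = 56.43 / 5.6 = $10.0768/kg P₂O₅.
option B: P₂O₅ per bag = 25 × 12% = 3 kg; cost = 23.33 / 3 = $7.7767/kg P₂O₅.
option B is cheaper.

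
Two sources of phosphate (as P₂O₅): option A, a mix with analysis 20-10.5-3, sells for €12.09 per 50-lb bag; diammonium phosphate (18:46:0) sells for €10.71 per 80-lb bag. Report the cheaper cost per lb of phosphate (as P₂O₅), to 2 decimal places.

€0.29 per lb P₂O₅ (diammonium phosphate)

option A: P₂O₅ per bag = 50 × 10.5% = 5.25 lb; cost = 12.09 / 5.25 = €2.3029/lb P₂O₅.
diammonium phosphate: P₂O₅ per bag = 80 × 46% = 36.8 lb; cost = 10.71 / 36.8 = €0.2910/lb P₂O₅.
diammonium phosphate is cheaper.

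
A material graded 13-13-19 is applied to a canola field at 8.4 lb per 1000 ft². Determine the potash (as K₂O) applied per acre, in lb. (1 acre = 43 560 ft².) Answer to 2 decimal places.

K₂O per 1000 ft² = 8.4 × 19% = 1.596 lb.
Convert to per acre: 1.596 × 43.56 = 69.5218 lb.

69.52 lb K₂O per acre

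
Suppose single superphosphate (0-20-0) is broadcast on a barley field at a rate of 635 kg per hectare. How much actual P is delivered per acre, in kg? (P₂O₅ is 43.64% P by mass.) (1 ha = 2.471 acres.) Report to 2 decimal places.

22.43 kg P per acre

P₂O₅ per hectare = 635 × 20% = 127 kg.
Elemental P = 127 × 0.4364 = 55.4228 kg per hectare.
Convert to per acre: 55.4228 × 0.404694 = 22.4293 kg.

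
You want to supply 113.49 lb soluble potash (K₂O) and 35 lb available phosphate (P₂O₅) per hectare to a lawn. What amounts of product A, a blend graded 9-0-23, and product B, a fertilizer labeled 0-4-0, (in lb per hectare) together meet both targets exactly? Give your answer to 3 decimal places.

493.435 lb product A, 875.000 lb product B

Per-hectare balance (a = product A, b = product B):
K₂O: 0.23·a + 0·b = 113.49
P₂O₅: 0·a + 0.04·b = 35
Solving simultaneously: a = 493.4348, b = 875.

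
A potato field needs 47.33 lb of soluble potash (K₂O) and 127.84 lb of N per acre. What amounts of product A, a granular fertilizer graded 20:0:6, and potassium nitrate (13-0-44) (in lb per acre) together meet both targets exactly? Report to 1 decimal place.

624.6 lb product A, 22.4 lb potassium nitrate

Per-acre balance (a = product A, b = potassium nitrate):
K₂O: 0.06·a + 0.44·b = 47.33
N: 0.2·a + 0.13·b = 127.84
Eliminate a: (row1) − 0.06/0.2·(row2) → 0.401·b = 8.978, so b = 22.389.
Back-substitute: a = (47.33 − 0.44·22.389) / 0.06 = 624.647.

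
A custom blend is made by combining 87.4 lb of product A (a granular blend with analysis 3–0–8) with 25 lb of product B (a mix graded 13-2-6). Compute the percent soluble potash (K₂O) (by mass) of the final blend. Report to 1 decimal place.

7.6% K₂O

Total mass = 87.4 + 25 = 112.4 lb.
K₂O mass = 8%×87.4 + 6%×25 = 8.492 lb.
% K₂O = 8.492 / 112.4 = 7.55516%.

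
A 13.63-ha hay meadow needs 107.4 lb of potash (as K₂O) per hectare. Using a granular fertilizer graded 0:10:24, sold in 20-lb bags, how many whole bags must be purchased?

305 bags

Product per hectare = 107.4 / 24% = 447.5 lb.
Total product = 447.5 × 13.63 = 6099.43 lb.
Bags = ⌈6099.43 / 20⌉ = 305.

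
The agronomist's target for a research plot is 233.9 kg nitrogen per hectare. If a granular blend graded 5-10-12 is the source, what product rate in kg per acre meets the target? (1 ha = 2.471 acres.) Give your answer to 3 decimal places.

1893.161 kg of product per acre

Product per hectare = 233.9 / 5% = 4678 kg.
Convert to per acre: 4678 × 0.404694 = 1893.1607 kg.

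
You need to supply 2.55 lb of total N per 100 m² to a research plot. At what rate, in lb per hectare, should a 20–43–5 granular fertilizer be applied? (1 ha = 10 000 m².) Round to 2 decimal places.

Product per 100 m² = 2.55 / 20% = 12.75 lb.
Convert to per hectare: 12.75 × 100 = 1275 lb.

1275.00 lb of product per hectare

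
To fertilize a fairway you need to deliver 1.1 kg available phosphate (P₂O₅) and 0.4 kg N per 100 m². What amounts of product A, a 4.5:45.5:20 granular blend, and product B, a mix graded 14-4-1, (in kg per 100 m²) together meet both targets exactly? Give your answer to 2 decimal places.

2.23 kg product A, 2.14 kg product B

Per-100 m² balance (a = product A, b = product B):
P₂O₅: 0.455·a + 0.04·b = 1.1
N: 0.045·a + 0.14·b = 0.4
Eliminate a: (row1) − 0.455/0.045·(row2) → -1.37556·b = -2.94444, so b = 2.14055.
Back-substitute: a = (1.1 − 0.04·2.14055) / 0.455 = 2.2294.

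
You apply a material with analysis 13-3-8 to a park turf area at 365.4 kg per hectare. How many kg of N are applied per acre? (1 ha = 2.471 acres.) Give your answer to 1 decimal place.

nitrogen per hectare = 365.4 × 13% = 47.502 kg.
Convert to per acre: 47.502 × 0.404694 = 19.2238 kg.

19.2 kg N per acre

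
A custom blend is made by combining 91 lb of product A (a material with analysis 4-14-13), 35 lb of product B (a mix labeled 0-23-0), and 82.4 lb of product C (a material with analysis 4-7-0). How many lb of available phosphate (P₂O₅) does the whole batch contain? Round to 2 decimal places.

P₂O₅ mass = 14%×91 + 23%×35 + 7%×82.4 = 26.558 lb.

26.56 lb P₂O₅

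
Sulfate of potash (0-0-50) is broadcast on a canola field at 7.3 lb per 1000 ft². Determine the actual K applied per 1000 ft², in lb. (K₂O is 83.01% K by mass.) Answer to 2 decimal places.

3.03 lb K per thousand sq ft

K₂O per 1000 ft² = 7.3 × 50% = 3.65 lb.
Elemental K = 3.65 × 0.8301 = 3.02986 lb per 1000 ft².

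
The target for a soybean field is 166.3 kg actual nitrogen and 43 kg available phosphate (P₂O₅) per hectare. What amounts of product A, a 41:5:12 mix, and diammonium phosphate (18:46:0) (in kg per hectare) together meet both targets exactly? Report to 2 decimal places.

Let a = kg of product A, b = kg of diammonium phosphate (per hectare).
N: 0.41·a + 0.18·b = 166.3
P₂O₅: 0.05·a + 0.46·b = 43
From row1: a = (166.3 − 0.18·b) / 0.41.
Into row2: 0.05·(166.3 − 0.18·b)/0.41 + 0.46·b = 43 → b = 51.8653, a = 382.8396.

382.84 kg product A, 51.87 kg diammonium phosphate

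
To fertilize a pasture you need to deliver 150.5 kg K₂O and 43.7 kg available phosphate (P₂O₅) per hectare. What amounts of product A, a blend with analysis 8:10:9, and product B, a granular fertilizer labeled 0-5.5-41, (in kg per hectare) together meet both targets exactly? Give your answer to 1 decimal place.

With a, b = kg per hectare of product A and product B:
K₂O: 0.09·a + 0.41·b = 150.5
P₂O₅: 0.1·a + 0.055·b = 43.7
Eliminate b: (row1) − 0.41/0.055·(row2) → -0.655455·a = -175.264, so a = 267.393.
Then b = (43.7 − 0.1·267.393) / 0.055 = 308.377.

267.4 kg product A, 308.4 kg product B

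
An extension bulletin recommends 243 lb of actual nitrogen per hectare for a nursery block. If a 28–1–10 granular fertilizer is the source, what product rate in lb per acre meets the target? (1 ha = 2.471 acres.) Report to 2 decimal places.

Product per hectare = 243 / 28% = 867.857 lb.
Convert to per acre: 867.857 × 0.404694 = 351.217 lb.

351.22 lb of product per acre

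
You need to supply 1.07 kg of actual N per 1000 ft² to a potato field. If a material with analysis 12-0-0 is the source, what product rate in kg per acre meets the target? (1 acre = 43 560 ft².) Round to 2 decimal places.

388.41 kg of product per acre

Product per 1000 ft² = 1.07 / 12% = 8.91667 kg.
Convert to per acre: 8.91667 × 43.56 = 388.41 kg.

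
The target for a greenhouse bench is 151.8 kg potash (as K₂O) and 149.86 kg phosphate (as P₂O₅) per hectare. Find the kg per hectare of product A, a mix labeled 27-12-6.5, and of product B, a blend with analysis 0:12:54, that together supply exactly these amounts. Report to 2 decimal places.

1100.15 kg product A, 148.69 kg product B

Per-hectare balance (a = product A, b = product B):
K₂O: 0.065·a + 0.54·b = 151.8
P₂O₅: 0.12·a + 0.12·b = 149.86
Eliminate b: (row1) − 0.54/0.12·(row2) → -0.475·a = -522.57, so a = 1100.147.
Then b = (149.86 − 0.12·1100.147) / 0.12 = 148.686.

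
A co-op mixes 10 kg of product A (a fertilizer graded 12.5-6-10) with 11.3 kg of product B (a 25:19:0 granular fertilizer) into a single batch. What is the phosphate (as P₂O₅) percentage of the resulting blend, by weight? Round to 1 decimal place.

Total mass = 10 + 11.3 = 21.3 kg.
P₂O₅ mass = 6%×10 + 19%×11.3 = 2.747 kg.
% P₂O₅ = 2.747 / 21.3 = 12.8967%.

12.9% P₂O₅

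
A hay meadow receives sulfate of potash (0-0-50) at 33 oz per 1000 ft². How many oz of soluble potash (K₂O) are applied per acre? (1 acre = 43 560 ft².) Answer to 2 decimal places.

K₂O per 1000 ft² = 33 × 50% = 16.5 oz.
Convert to per acre: 16.5 × 43.56 = 718.74 oz.

718.74 oz K₂O per acre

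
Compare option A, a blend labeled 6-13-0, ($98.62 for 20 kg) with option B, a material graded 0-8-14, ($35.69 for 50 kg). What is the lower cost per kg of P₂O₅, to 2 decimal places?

$8.92 per kg P₂O₅ (option B)

option A: P₂O₅ per bag = 20 × 13% = 2.6 kg; cost = 98.62 / 2.6 = $37.9308/kg P₂O₅.
option B: P₂O₅ per bag = 50 × 8% = 4 kg; cost = 35.69 / 4 = $8.9225/kg P₂O₅.
option B is cheaper.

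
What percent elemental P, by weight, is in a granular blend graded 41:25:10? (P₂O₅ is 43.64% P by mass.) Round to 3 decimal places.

%P = 25 × 0.4364 = 10.91%.

10.910% P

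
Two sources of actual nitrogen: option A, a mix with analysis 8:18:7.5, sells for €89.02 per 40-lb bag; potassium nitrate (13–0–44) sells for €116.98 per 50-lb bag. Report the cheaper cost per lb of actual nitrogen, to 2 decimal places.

€18.00 per lb N (potassium nitrate)

option A: N per bag = 40 × 8% = 3.2 lb; cost = 89.02 / 3.2 = €27.8187/lb N.
potassium nitrate: N per bag = 50 × 13% = 6.5 lb; cost = 116.98 / 6.5 = €17.9969/lb N.
potassium nitrate is cheaper.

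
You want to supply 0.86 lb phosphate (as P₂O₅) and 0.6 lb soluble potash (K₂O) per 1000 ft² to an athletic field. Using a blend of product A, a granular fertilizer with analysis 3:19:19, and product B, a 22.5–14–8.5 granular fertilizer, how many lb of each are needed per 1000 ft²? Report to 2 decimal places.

With a, b = lb per 1000 ft² of product A and product B:
P₂O₅: 0.19·a + 0.14·b = 0.86
K₂O: 0.19·a + 0.085·b = 0.6
Eliminate b: (row1) − 0.14/0.085·(row2) → -0.122941·a = -0.128235, so a = 1.04306.
Then b = (0.6 − 0.19·1.04306) / 0.085 = 4.72727.

1.04 lb product A, 4.73 lb product B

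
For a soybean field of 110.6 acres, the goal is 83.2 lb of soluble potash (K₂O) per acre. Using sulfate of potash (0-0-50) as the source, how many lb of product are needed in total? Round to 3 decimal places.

18403.840 lb

Product per acre = 83.2 / 50% = 166.4 lb.
Total product = 166.4 × 110.6 = 18403.84 lb.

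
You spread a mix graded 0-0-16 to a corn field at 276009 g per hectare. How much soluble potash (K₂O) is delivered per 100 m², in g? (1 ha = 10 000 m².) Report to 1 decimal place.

441.6 g K₂O per hundred sq m

K₂O per hectare = 276009 × 16% = 44161.4 g.
Convert to per 100 m²: 44161.4 × 0.01 = 441.614 g.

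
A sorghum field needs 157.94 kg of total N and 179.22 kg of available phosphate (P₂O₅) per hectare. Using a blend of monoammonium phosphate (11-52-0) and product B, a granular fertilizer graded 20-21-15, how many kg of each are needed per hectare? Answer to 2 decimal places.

Per-hectare balance (a = monoammonium phosphate, b = product B):
N: 0.11·a + 0.2·b = 157.94
P₂O₅: 0.52·a + 0.21·b = 179.22
Eliminate a: (row1) − 0.11/0.52·(row2) → 0.155577·b = 120.028, so b = 771.503.
Back-substitute: a = (157.94 − 0.2·771.503) / 0.11 = 33.0853.

33.09 kg monoammonium phosphate, 771.50 kg product B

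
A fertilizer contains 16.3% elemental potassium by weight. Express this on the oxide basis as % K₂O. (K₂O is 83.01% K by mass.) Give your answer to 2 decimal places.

19.64% K₂O

%K₂O = 16.3 / 0.8301 = 19.6362%.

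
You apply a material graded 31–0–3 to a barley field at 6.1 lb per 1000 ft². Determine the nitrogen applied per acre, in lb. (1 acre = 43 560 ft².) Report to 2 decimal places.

82.37 lb N per acre

nitrogen per 1000 ft² = 6.1 × 31% = 1.891 lb.
Convert to per acre: 1.891 × 43.56 = 82.372 lb.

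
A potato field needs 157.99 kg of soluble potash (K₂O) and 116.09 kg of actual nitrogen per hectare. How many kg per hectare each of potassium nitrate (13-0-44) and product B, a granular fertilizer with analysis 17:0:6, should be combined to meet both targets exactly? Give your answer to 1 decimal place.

With a, b = kg per hectare of potassium nitrate and product B:
K₂O: 0.44·a + 0.06·b = 157.99
N: 0.13·a + 0.17·b = 116.09
From row1: a = (157.99 − 0.06·b) / 0.44.
Into row2: 0.13·(157.99 − 0.06·b)/0.44 + 0.17·b = 116.09 → b = 455.834, a = 296.909.

296.9 kg potassium nitrate, 455.8 kg product B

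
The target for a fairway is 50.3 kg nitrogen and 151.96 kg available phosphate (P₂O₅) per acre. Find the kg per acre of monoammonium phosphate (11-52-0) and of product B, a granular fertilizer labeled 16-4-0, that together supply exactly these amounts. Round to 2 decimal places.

With a, b = kg per acre of monoammonium phosphate and product B:
N: 0.11·a + 0.16·b = 50.3
P₂O₅: 0.52·a + 0.04·b = 151.96
Eliminate b: (row1) − 0.16/0.04·(row2) → -1.97·a = -557.54, so a = 283.015.
Then b = (151.96 − 0.52·283.015) / 0.04 = 119.802.

283.02 kg monoammonium phosphate, 119.80 kg product B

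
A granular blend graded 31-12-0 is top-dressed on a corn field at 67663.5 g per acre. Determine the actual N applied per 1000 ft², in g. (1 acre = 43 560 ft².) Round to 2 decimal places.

nitrogen per acre = 67663.5 × 31% = 20975.7 g.
Convert to per 1000 ft²: 20975.7 × 0.0229568 = 481.535 g.

481.54 g N per thousand sq ft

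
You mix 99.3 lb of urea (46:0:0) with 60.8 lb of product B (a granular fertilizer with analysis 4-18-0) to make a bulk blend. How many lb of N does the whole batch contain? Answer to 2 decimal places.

48.11 lb N

N mass = 46%×99.3 + 4%×60.8 = 48.11 lb.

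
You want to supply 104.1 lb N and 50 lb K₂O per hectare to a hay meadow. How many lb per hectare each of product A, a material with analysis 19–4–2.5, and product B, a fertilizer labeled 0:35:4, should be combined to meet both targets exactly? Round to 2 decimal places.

Per-hectare balance (a = product A, b = product B):
N: 0.19·a + 0·b = 104.1
K₂O: 0.025·a + 0.04·b = 50
From row1: a = (104.1 − 0·b) / 0.19.
Into row2: 0.025·(104.1 − 0·b)/0.19 + 0.04·b = 50 → b = 907.566, a = 547.8947.

547.89 lb product A, 907.57 lb product B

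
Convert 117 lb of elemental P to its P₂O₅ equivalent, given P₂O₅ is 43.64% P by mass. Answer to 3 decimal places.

268.103 lb P₂O₅

P₂O₅ = 117 / 0.4364 = 268.1027 lb.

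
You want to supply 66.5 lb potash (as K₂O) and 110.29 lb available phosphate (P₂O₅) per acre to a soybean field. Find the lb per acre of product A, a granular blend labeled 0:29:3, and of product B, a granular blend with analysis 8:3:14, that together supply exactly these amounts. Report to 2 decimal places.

Per-acre balance (a = product A, b = product B):
K₂O: 0.03·a + 0.14·b = 66.5
P₂O₅: 0.29·a + 0.03·b = 110.29
Eliminate a: (row1) − 0.03/0.29·(row2) → 0.136897·b = 55.0907, so b = 402.426.
Back-substitute: a = (66.5 − 0.14·402.426) / 0.03 = 338.6801.

338.68 lb product A, 402.43 lb product B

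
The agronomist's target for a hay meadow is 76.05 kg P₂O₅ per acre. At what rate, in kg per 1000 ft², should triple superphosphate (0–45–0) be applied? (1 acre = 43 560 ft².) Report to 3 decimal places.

Product per acre = 76.05 / 45% = 169 kg.
Convert to per 1000 ft²: 169 × 0.0229568 = 3.87971 kg.

3.880 kg of product per thousand sq ft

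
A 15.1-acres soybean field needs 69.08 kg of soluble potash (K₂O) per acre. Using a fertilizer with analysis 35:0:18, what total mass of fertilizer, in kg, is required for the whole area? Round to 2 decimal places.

Product per acre = 69.08 / 18% = 383.778 kg.
Total product = 383.778 × 15.1 = 5795.044 kg.

5795.04 kg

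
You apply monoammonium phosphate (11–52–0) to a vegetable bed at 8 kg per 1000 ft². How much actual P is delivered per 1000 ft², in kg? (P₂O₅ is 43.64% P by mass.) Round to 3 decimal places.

1.815 kg P per thousand sq ft

P₂O₅ per 1000 ft² = 8 × 52% = 4.16 kg.
Elemental P = 4.16 × 0.4364 = 1.81542 kg per 1000 ft².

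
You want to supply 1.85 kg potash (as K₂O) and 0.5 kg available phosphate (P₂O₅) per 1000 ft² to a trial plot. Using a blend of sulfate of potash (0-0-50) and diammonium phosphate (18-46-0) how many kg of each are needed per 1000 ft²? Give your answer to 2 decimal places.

Per-1000 ft² balance (a = sulfate of potash, b = diammonium phosphate):
K₂O: 0.5·a + 0·b = 1.85
P₂O₅: 0·a + 0.46·b = 0.5
Solving simultaneously: a = 3.7, b = 1.08696.

3.70 kg sulfate of potash, 1.09 kg diammonium phosphate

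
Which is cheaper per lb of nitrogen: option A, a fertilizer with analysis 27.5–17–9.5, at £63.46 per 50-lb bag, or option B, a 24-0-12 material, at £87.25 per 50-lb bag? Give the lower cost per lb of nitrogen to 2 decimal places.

£4.62 per lb N (option A)

option A: N per bag = 50 × 27.5% = 13.75 lb; cost = 63.46 / 13.75 = £4.6153/lb N.
option B: N per bag = 50 × 24% = 12 lb; cost = 87.25 / 12 = £7.2708/lb N.
option A is cheaper.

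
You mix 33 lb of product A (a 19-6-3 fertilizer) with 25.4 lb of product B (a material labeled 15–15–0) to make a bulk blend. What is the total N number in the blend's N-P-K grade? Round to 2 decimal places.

Total mass = 33 + 25.4 = 58.4 lb.
N mass = 19%×33 + 15%×25.4 = 10.08 lb.
% N = 10.08 / 58.4 = 17.2603%.

17.26% N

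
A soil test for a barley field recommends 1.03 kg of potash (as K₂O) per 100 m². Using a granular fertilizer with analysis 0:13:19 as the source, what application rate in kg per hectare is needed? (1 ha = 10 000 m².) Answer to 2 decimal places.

542.11 kg of product per hectare

Product per 100 m² = 1.03 / 19% = 5.42105 kg.
Convert to per hectare: 5.42105 × 100 = 542.105 kg.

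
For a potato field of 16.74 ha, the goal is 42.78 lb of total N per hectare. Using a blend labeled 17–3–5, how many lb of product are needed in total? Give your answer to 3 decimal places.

Product per hectare = 42.78 / 17% = 251.647 lb.
Total product = 251.647 × 16.74 = 4212.5718 lb.

4212.572 lb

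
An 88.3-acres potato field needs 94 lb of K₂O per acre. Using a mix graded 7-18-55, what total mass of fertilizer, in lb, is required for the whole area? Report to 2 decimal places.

Product per acre = 94 / 55% = 170.909 lb.
Total product = 170.909 × 88.3 = 15091.273 lb.

15091.27 lb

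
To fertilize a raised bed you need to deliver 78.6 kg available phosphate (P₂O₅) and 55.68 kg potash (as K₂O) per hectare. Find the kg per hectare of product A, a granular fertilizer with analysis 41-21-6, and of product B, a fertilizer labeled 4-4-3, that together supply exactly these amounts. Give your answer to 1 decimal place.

33.5 kg product A, 1788.9 kg product B

Per-hectare balance (a = product A, b = product B):
P₂O₅: 0.21·a + 0.04·b = 78.6
K₂O: 0.06·a + 0.03·b = 55.68
Eliminate b: (row1) − 0.04/0.03·(row2) → 0.13·a = 4.36, so a = 33.5385.
Then b = (55.68 − 0.06·33.5385) / 0.03 = 1788.92.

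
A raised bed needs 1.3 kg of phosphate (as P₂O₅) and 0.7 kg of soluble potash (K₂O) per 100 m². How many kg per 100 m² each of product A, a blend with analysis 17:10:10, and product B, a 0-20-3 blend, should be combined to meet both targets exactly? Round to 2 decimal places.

Per-100 m² balance (a = product A, b = product B):
P₂O₅: 0.1·a + 0.2·b = 1.3
K₂O: 0.1·a + 0.03·b = 0.7
Solving simultaneously: a = 5.94118, b = 3.52941.

5.94 kg product A, 3.53 kg product B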